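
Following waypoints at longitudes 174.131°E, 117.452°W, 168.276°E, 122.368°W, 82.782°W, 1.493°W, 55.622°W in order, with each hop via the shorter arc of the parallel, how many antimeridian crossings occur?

3

Leg 1: +174.131° → -117.452°, shortest Δλ = 68.417° (east) — crosses 180°.
Leg 2: -117.452° → +168.276°, shortest Δλ = -74.272° (west) — crosses 180°.
Leg 3: +168.276° → -122.368°, shortest Δλ = 69.356° (east) — crosses 180°.
Leg 4: -122.368° → -82.782°, shortest Δλ = 39.586° (east) — does not cross 180°.
Leg 5: -82.782° → -1.493°, shortest Δλ = 81.289° (east) — does not cross 180°.
Leg 6: -1.493° → -55.622°, shortest Δλ = -54.129° (west) — does not cross 180°.
Total crossings: 3.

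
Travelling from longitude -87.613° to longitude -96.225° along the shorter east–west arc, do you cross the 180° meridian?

No

Signed shortest Δλ = ((-96.225 − -87.613 + 180) mod 360) − 180 = -8.612°.
Going west by 8.612° from -87.613° reaches -96.225° without touching 180°.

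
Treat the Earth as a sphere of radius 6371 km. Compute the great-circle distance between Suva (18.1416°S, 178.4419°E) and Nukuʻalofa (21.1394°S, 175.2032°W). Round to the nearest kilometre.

Δλ = -175.2032 − 178.4419 = -353.6451°; wrapped into (−180°, 180°]: 6.3549°.
Δφ = -21.1394 − -18.1416 = -2.9978°.
a = sin²(Δφ/2) + cos φ₁ · cos φ₂ · sin²(Δλ/2) = 0.003407.
c = 2·atan2(√a, √(1−a)) = 0.11681 rad → d = 6371·c ≈ 744.21 km.

744 km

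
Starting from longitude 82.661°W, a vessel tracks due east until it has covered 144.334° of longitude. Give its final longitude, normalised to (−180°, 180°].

61.673°E

Start at -82.661°; shift +144.334° → +61.673°.
+61.673° already lies in (−180°, 180°].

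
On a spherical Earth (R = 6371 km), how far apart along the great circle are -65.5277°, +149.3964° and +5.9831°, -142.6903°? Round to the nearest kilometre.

9625 km

Δλ = -142.6903 − 149.3964 = -292.0867°; wrapped into (−180°, 180°]: 67.9133°.
Δφ = 5.9831 − -65.5277 = 71.5108°.
a = sin²(Δφ/2) + cos φ₁ · cos φ₂ · sin²(Δλ/2) = 0.469978.
c = 2·atan2(√a, √(1−a)) = 1.51072 rad → d = 6371·c ≈ 9624.77 km.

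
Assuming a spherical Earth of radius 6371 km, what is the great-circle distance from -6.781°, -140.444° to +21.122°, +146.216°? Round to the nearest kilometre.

Δλ = 146.216 − -140.444 = 286.660°; wrapped into (−180°, 180°]: -73.340°.
Δφ = 21.122 − -6.781 = 27.903°.
a = sin²(Δφ/2) + cos φ₁ · cos φ₂ · sin²(Δλ/2) = 0.388495.
c = 2·atan2(√a, √(1−a)) = 1.34589 rad → d = 6371·c ≈ 8574.69 km.

8575 km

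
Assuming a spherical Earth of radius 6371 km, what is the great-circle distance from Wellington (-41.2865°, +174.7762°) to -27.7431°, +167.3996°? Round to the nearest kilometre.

Δλ = 167.3996 − 174.7762 = -7.3766°.
Δφ = -27.7431 − -41.2865 = 13.5434°.
a = sin²(Δφ/2) + cos φ₁ · cos φ₂ · sin²(Δλ/2) = 0.016656.
c = 2·atan2(√a, √(1−a)) = 0.25884 rad → d = 6371·c ≈ 1649.04 km.

1649 km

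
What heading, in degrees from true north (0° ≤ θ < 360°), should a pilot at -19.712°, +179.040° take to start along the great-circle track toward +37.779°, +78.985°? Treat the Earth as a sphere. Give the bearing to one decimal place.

Δλ = 78.985 − 179.040 = -100.055°.
θ = atan2( sin Δλ · cos φ₂ , cos φ₁ · sin φ₂ − sin φ₁ · cos φ₂ · cos Δλ )
  = atan2(-0.77824, 0.53017) = -55.735° → normalised to [0°, 360°): 304.265°.

304.3°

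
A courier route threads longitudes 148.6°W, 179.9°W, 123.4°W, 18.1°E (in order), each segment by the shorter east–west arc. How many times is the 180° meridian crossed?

Leg 1: -148.6° → -179.9°, shortest Δλ = -31.3° (west) — does not cross 180°.
Leg 2: -179.9° → -123.4°, shortest Δλ = 56.5° (east) — does not cross 180°.
Leg 3: -123.4° → +18.1°, shortest Δλ = 141.5° (east) — does not cross 180°.
Total crossings: 0.

0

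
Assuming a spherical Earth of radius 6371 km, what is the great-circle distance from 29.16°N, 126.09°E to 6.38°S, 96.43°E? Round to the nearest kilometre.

5067 km

Δλ = 96.43 − 126.09 = -29.66°.
Δφ = -6.38 − 29.16 = -35.54°.
a = sin²(Δφ/2) + cos φ₁ · cos φ₂ · sin²(Δλ/2) = 0.149999.
c = 2·atan2(√a, √(1−a)) = 0.79540 rad → d = 6371·c ≈ 5067.47 km.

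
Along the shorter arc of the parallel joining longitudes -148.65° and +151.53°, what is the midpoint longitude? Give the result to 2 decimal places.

-178.56°

Signed shortest Δλ from -148.65° to +151.53° is -59.82°.
Midpoint longitude = -148.65° + (-59.82°)/2 = -148.65° − 29.91° = -178.56°.
(The naïve average (-148.65 + +151.53)/2 = 1.44° is on the wrong side of the globe.)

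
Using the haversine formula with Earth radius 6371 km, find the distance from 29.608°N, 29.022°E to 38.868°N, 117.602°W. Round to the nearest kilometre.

Δλ = -117.602 − 29.022 = -146.624°.
Δφ = 38.868 − 29.608 = 9.260°.
a = sin²(Δφ/2) + cos φ₁ · cos φ₂ · sin²(Δλ/2) = 0.627625.
c = 2·atan2(√a, √(1−a)) = 1.82890 rad → d = 6371·c ≈ 11651.94 km.

11652 km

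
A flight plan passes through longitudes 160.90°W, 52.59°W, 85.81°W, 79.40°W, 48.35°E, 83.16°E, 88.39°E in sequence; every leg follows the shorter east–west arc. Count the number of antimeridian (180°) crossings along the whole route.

0

Leg 1: -160.90° → -52.59°, shortest Δλ = 108.31° (east) — does not cross 180°.
Leg 2: -52.59° → -85.81°, shortest Δλ = -33.22° (west) — does not cross 180°.
Leg 3: -85.81° → -79.40°, shortest Δλ = 6.41° (east) — does not cross 180°.
Leg 4: -79.40° → +48.35°, shortest Δλ = 127.75° (east) — does not cross 180°.
Leg 5: +48.35° → +83.16°, shortest Δλ = 34.81° (east) — does not cross 180°.
Leg 6: +83.16° → +88.39°, shortest Δλ = 5.23° (east) — does not cross 180°.
Total crossings: 0.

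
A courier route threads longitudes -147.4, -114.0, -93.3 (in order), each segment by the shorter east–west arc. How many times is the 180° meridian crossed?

Leg 1: -147.4° → -114.0°, shortest Δλ = 33.4° (east) — does not cross 180°.
Leg 2: -114.0° → -93.3°, shortest Δλ = 20.7° (east) — does not cross 180°.
Total crossings: 0.

0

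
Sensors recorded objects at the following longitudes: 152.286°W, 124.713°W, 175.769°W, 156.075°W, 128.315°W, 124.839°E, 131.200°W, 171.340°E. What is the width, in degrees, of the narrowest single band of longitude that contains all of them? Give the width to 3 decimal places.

110.448°

Sort the longitudes: -175.769°, -156.075°, -152.286°, -131.200°, -128.315°, -124.713°, +124.839°, +171.340°.
Eastward gaps between consecutive values (wrapping around): 19.694°, 3.789°, 21.086°, 2.885°, 3.602°, 249.552°, 46.501°, 12.891°.
Largest gap = 249.552° ⇒ minimal covering band is its complement: 360° − 249.552° = 110.448°.
Band runs from +124.839° eastward to -124.713°, crossing the antimeridian.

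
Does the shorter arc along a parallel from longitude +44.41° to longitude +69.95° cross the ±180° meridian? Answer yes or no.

Signed shortest Δλ = ((69.95 − 44.41 + 180) mod 360) − 180 = 25.54°.
Going east by 25.54° from +44.41° reaches +69.95° without touching 180°.

No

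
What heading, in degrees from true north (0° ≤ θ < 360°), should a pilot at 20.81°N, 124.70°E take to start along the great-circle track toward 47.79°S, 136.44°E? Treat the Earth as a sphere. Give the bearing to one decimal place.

171.6°

Δλ = 136.44 − 124.70 = 11.74°.
θ = atan2( sin Δλ · cos φ₂ , cos φ₁ · sin φ₂ − sin φ₁ · cos φ₂ · cos Δλ )
  = atan2(0.13670, -0.92606) = 171.603° → normalised to [0°, 360°): 171.603°.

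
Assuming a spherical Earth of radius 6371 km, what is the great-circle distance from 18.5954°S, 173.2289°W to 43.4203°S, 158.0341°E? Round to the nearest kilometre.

Δλ = 158.0341 − -173.2289 = 331.2630°; wrapped into (−180°, 180°]: -28.7370°.
Δφ = -43.4203 − -18.5954 = -24.8249°.
a = sin²(Δφ/2) + cos φ₁ · cos φ₂ · sin²(Δλ/2) = 0.088596.
c = 2·atan2(√a, √(1−a)) = 0.60446 rad → d = 6371·c ≈ 3851.03 km.

3851 km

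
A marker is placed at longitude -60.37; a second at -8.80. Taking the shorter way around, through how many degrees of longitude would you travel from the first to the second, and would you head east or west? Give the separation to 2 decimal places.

Raw difference: -8.80 − -60.37 = 51.57°.
Normalise into (−180°, 180°]: 51.57° stays 51.57°.
Positive ⇒ the second point lies to the east; separation 51.57°.

51.57° east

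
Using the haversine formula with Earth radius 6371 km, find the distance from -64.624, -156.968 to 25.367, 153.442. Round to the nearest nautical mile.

Δλ = 153.442 − -156.968 = 310.410°; wrapped into (−180°, 180°]: -49.590°.
Δφ = 25.367 − -64.624 = 89.991°.
a = sin²(Δφ/2) + cos φ₁ · cos φ₂ · sin²(Δλ/2) = 0.568026.
c = 2·atan2(√a, √(1−a)) = 1.70727 rad → d = 6371·c ≈ 10877.03 km ≈ 5873.13 nmi.

5873 nmi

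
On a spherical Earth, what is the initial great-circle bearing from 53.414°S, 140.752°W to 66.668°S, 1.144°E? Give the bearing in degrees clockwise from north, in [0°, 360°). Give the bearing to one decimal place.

Δλ = 1.144 − -140.752 = 141.896°.
θ = atan2( sin Δλ · cos φ₂ , cos φ₁ · sin φ₂ − sin φ₁ · cos φ₂ · cos Δλ )
  = atan2(0.24440, -0.79754) = 162.962° → normalised to [0°, 360°): 162.962°.

163.0°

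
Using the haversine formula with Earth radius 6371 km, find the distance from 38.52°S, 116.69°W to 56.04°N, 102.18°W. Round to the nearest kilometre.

Δλ = -102.18 − -116.69 = 14.51°.
Δφ = 56.04 − -38.52 = 94.56°.
a = sin²(Δφ/2) + cos φ₁ · cos φ₂ · sin²(Δλ/2) = 0.546722.
c = 2·atan2(√a, √(1−a)) = 1.66438 rad → d = 6371·c ≈ 10603.74 km.

10604 km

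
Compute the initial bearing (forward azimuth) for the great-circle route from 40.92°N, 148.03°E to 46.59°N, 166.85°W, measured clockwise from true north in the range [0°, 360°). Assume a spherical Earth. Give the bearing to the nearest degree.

Δλ = -166.85 − 148.03 = -314.88°; wrapped into (−180°, 180°]: 45.12°.
θ = atan2( sin Δλ · cos φ₂ , cos φ₁ · sin φ₂ − sin φ₁ · cos φ₂ · cos Δλ )
  = atan2(0.48695, 0.23131) = 64.592° → normalised to [0°, 360°): 64.592°.

65°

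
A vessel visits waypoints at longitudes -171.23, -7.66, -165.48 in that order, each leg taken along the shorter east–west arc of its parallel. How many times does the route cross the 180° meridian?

0

Leg 1: -171.23° → -7.66°, shortest Δλ = 163.57° (east) — does not cross 180°.
Leg 2: -7.66° → -165.48°, shortest Δλ = -157.82° (west) — does not cross 180°.
Total crossings: 0.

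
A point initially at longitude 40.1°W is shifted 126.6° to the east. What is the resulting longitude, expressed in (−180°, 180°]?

86.5°E

Start at -40.1°; shift +126.6° → +86.5°.
+86.5° already lies in (−180°, 180°].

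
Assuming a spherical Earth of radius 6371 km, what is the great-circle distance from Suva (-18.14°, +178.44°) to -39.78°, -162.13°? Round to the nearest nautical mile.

1644 nmi

Δλ = -162.13 − 178.44 = -340.57°; wrapped into (−180°, 180°]: 19.43°.
Δφ = -39.78 − -18.14 = -21.64°.
a = sin²(Δφ/2) + cos φ₁ · cos φ₂ · sin²(Δλ/2) = 0.056036.
c = 2·atan2(√a, √(1−a)) = 0.47798 rad → d = 6371·c ≈ 3045.20 km ≈ 1644.27 nmi.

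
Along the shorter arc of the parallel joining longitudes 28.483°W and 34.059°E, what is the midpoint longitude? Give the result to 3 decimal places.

2.788°E

Signed shortest Δλ from -28.483° to +34.059° is +62.542°.
Midpoint longitude = -28.483° + (+62.542°)/2 = -28.483° + 31.271° = +2.788°.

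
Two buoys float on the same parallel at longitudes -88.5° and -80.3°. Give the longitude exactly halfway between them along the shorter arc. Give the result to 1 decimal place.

Signed shortest Δλ from -88.5° to -80.3° is +8.2°.
Midpoint longitude = -88.5° + (+8.2°)/2 = -88.5° + 4.1° = -84.4°.

-84.4°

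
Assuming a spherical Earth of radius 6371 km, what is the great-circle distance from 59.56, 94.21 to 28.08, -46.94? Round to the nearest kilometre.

Δλ = -46.94 − 94.21 = -141.15°.
Δφ = 28.08 − 59.56 = -31.48°.
a = sin²(Δφ/2) + cos φ₁ · cos φ₂ · sin²(Δλ/2) = 0.471149.
c = 2·atan2(√a, √(1−a)) = 1.51306 rad → d = 6371·c ≈ 9639.72 km.

9640 km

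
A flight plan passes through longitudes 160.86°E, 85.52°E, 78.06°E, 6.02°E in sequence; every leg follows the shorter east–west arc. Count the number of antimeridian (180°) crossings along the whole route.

0

Leg 1: +160.86° → +85.52°, shortest Δλ = -75.34° (west) — does not cross 180°.
Leg 2: +85.52° → +78.06°, shortest Δλ = -7.46° (west) — does not cross 180°.
Leg 3: +78.06° → +6.02°, shortest Δλ = -72.04° (west) — does not cross 180°.
Total crossings: 0.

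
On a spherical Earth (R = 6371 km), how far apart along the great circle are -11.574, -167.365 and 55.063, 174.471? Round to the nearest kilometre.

7602 km

Δλ = 174.471 − -167.365 = 341.836°; wrapped into (−180°, 180°]: -18.164°.
Δφ = 55.063 − -11.574 = 66.637°.
a = sin²(Δφ/2) + cos φ₁ · cos φ₂ · sin²(Δλ/2) = 0.315701.
c = 2·atan2(√a, √(1−a)) = 1.19330 rad → d = 6371·c ≈ 7602.49 km.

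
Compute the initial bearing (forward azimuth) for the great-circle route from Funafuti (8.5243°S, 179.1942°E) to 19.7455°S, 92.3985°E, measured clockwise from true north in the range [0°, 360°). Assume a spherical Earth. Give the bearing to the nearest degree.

Δλ = 92.3985 − 179.1942 = -86.7957°.
θ = atan2( sin Δλ · cos φ₂ , cos φ₁ · sin φ₂ − sin φ₁ · cos φ₂ · cos Δλ )
  = atan2(-0.93973, -0.32631) = -109.149° → normalised to [0°, 360°): 250.851°.

251°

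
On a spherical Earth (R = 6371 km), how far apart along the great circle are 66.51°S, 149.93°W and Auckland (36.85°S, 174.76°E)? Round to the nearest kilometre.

Δλ = 174.76 − -149.93 = 324.69°; wrapped into (−180°, 180°]: -35.31°.
Δφ = -36.85 − -66.51 = 29.66°.
a = sin²(Δφ/2) + cos φ₁ · cos φ₂ · sin²(Δλ/2) = 0.094849.
c = 2·atan2(√a, √(1−a)) = 0.62613 rad → d = 6371·c ≈ 3989.08 km.

3989 km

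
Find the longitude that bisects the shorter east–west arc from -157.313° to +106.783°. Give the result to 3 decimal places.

Signed shortest Δλ from -157.313° to +106.783° is -95.904°.
Midpoint longitude = -157.313° + (-95.904°)/2 = -157.313° − 47.952° = -205.265°.
Normalise into (−180°, 180°]: +154.735°.
(The naïve average (-157.313 + +106.783)/2 = -25.265° is on the wrong side of the globe.)

+154.735°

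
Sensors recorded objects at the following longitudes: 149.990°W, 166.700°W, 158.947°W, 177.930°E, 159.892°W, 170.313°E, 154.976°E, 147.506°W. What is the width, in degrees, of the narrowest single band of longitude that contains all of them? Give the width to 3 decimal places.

Sort the longitudes: -166.700°, -159.892°, -158.947°, -149.990°, -147.506°, +154.976°, +170.313°, +177.930°.
Eastward gaps between consecutive values (wrapping around): 6.808°, 0.945°, 8.957°, 2.484°, 302.482°, 15.337°, 7.617°, 15.370°.
Largest gap = 302.482° ⇒ minimal covering band is its complement: 360° − 302.482° = 57.518°.
Band runs from +154.976° eastward to -147.506°, crossing the antimeridian.

57.518°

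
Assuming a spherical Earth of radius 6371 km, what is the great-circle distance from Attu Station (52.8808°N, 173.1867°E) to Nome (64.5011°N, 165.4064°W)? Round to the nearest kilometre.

Δλ = -165.4064 − 173.1867 = -338.5931°; wrapped into (−180°, 180°]: 21.4069°.
Δφ = 64.5011 − 52.8808 = 11.6203°.
a = sin²(Δφ/2) + cos φ₁ · cos φ₂ · sin²(Δλ/2) = 0.019209.
c = 2·atan2(√a, √(1−a)) = 0.27809 rad → d = 6371·c ≈ 1771.72 km.

1772 km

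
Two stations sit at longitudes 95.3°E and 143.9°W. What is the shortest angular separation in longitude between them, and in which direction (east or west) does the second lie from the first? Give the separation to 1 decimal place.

120.8° east

Raw difference: -143.9 − 95.3 = -239.2°.
Normalise into (−180°, 180°]: -239.2° + 360° = 120.8°.
Positive ⇒ the second point lies to the east; separation 120.8°.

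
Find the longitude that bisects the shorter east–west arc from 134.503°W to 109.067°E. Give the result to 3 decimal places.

Signed shortest Δλ from -134.503° to +109.067° is -116.430°.
Midpoint longitude = -134.503° + (-116.430°)/2 = -134.503° − 58.215° = -192.718°.
Normalise into (−180°, 180°]: +167.282°.
(The naïve average (-134.503 + +109.067)/2 = -12.718° is on the wrong side of the globe.)

167.282°E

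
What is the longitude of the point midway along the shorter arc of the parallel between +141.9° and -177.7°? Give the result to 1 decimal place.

+162.1°

Signed shortest Δλ from +141.9° to -177.7° is +40.4°.
Midpoint longitude = +141.9° + (+40.4°)/2 = +141.9° + 20.2° = +162.1°.
(The naïve average (+141.9 + -177.7)/2 = -17.9° is on the wrong side of the globe.)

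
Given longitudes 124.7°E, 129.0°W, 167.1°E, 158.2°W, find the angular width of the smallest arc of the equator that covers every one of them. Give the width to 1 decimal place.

Sort the longitudes: -158.2°, -129.0°, +124.7°, +167.1°.
Eastward gaps between consecutive values (wrapping around): 29.2°, 253.7°, 42.4°, 34.7°.
Largest gap = 253.7° ⇒ minimal covering band is its complement: 360° − 253.7° = 106.3°.
Band runs from +124.7° eastward to -129.0°, crossing the antimeridian.

106.3°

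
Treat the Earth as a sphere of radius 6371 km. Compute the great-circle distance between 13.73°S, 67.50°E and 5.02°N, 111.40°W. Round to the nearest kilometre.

Δλ = -111.40 − 67.50 = -178.90°.
Δφ = 5.02 − -13.73 = 18.75°.
a = sin²(Δφ/2) + cos φ₁ · cos φ₂ · sin²(Δλ/2) = 0.994145.
c = 2·atan2(√a, √(1−a)) = 2.98840 rad → d = 6371·c ≈ 19039.10 km.

19039 km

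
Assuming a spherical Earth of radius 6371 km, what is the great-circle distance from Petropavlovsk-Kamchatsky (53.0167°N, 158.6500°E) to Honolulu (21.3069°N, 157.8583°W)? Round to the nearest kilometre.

5095 km

Δλ = -157.8583 − 158.6500 = -316.5083°; wrapped into (−180°, 180°]: 43.4917°.
Δφ = 21.3069 − 53.0167 = -31.7098°.
a = sin²(Δφ/2) + cos φ₁ · cos φ₂ · sin²(Δλ/2) = 0.151570.
c = 2·atan2(√a, √(1−a)) = 0.79979 rad → d = 6371·c ≈ 5095.44 km.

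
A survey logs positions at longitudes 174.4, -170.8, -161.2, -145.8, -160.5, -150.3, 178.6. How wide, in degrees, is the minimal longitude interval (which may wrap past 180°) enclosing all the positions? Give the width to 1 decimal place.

Sort the longitudes: -170.8°, -161.2°, -160.5°, -150.3°, -145.8°, +174.4°, +178.6°.
Eastward gaps between consecutive values (wrapping around): 9.6°, 0.7°, 10.2°, 4.5°, 320.2°, 4.2°, 10.6°.
Largest gap = 320.2° ⇒ minimal covering band is its complement: 360° − 320.2° = 39.8°.
Band runs from +174.4° eastward to -145.8°, crossing the antimeridian.

39.8°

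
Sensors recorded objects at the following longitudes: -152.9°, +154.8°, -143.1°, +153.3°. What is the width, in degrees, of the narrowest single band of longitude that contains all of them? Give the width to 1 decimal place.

63.6°

Sort the longitudes: -152.9°, -143.1°, +153.3°, +154.8°.
Eastward gaps between consecutive values (wrapping around): 9.8°, 296.4°, 1.5°, 52.3°.
Largest gap = 296.4° ⇒ minimal covering band is its complement: 360° − 296.4° = 63.6°.
Band runs from +153.3° eastward to -143.1°, crossing the antimeridian.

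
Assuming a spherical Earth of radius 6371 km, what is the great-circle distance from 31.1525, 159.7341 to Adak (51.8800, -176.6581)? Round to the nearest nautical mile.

Δλ = -176.6581 − 159.7341 = -336.3922°; wrapped into (−180°, 180°]: 23.6078°.
Δφ = 51.8800 − 31.1525 = 20.7275°.
a = sin²(Δφ/2) + cos φ₁ · cos φ₂ · sin²(Δλ/2) = 0.054470.
c = 2·atan2(√a, √(1−a)) = 0.47112 rad → d = 6371·c ≈ 3001.50 km ≈ 1620.68 nmi.

1621 nmi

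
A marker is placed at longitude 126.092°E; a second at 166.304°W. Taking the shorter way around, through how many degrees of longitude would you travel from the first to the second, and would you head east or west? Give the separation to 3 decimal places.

67.604° east

Raw difference: -166.304 − 126.092 = -292.396°.
Normalise into (−180°, 180°]: -292.396° + 360° = 67.604°.
Positive ⇒ the second point lies to the east; separation 67.604°.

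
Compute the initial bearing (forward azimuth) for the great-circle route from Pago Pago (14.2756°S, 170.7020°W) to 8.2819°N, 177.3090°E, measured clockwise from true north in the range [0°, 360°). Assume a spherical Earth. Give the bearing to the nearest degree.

331°

Δλ = 177.3090 − -170.7020 = 348.0110°; wrapped into (−180°, 180°]: -11.9890°.
θ = atan2( sin Δλ · cos φ₂ , cos φ₁ · sin φ₂ − sin φ₁ · cos φ₂ · cos Δλ )
  = atan2(-0.20556, 0.37829) = -28.519° → normalised to [0°, 360°): 331.481°.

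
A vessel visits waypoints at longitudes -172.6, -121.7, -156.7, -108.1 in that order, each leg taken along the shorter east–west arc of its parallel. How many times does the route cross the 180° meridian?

0

Leg 1: -172.6° → -121.7°, shortest Δλ = 50.9° (east) — does not cross 180°.
Leg 2: -121.7° → -156.7°, shortest Δλ = -35.0° (west) — does not cross 180°.
Leg 3: -156.7° → -108.1°, shortest Δλ = 48.6° (east) — does not cross 180°.
Total crossings: 0.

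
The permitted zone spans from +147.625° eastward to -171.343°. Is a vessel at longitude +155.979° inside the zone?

Band width going east from +147.625° to -171.343°: ((-171.343 − 147.625) mod 360) = 41.032°.
Offset of +155.979° east of the west edge: ((155.979 − 147.625) mod 360) = 8.354°.
8.354° ≤ 41.032° ⇒ inside.

Yes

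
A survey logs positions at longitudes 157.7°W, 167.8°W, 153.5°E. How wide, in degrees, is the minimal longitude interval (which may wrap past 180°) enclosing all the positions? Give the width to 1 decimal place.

48.8°

Sort the longitudes: -167.8°, -157.7°, +153.5°.
Eastward gaps between consecutive values (wrapping around): 10.1°, 311.2°, 38.7°.
Largest gap = 311.2° ⇒ minimal covering band is its complement: 360° − 311.2° = 48.8°.
Band runs from +153.5° eastward to -157.7°, crossing the antimeridian.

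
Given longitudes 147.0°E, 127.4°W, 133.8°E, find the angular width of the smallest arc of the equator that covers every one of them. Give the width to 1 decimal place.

98.8°

Sort the longitudes: -127.4°, +133.8°, +147.0°.
Eastward gaps between consecutive values (wrapping around): 261.2°, 13.2°, 85.6°.
Largest gap = 261.2° ⇒ minimal covering band is its complement: 360° − 261.2° = 98.8°.
Band runs from +133.8° eastward to -127.4°, crossing the antimeridian.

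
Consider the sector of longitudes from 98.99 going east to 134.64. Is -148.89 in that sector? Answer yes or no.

No

Band width going east from +98.99° to +134.64°: ((134.64 − 98.99) mod 360) = 35.65°.
Offset of -148.89° east of the west edge: ((-148.89 − 98.99) mod 360) = 112.12°.
112.12° > 35.65° ⇒ outside.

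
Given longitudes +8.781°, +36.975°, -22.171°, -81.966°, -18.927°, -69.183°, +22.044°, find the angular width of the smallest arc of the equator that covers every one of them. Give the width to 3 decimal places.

Sort the longitudes: -81.966°, -69.183°, -22.171°, -18.927°, +8.781°, +22.044°, +36.975°.
Eastward gaps between consecutive values (wrapping around): 12.783°, 47.012°, 3.244°, 27.708°, 13.263°, 14.931°, 241.059°.
Largest gap = 241.059° ⇒ minimal covering band is its complement: 360° − 241.059° = 118.941°.
Band runs from -81.966° eastward to +36.975°.

118.941°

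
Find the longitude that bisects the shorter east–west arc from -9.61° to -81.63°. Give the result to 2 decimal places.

-45.62°

Signed shortest Δλ from -9.61° to -81.63° is -72.02°.
Midpoint longitude = -9.61° + (-72.02°)/2 = -9.61° − 36.01° = -45.62°.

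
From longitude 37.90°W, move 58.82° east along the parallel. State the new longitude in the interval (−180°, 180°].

Start at -37.90°; shift +58.82° → +20.92°.
+20.92° already lies in (−180°, 180°].

20.92°E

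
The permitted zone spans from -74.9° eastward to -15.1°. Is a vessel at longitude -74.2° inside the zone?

Band width going east from -74.9° to -15.1°: ((-15.1 − -74.9) mod 360) = 59.8°.
Offset of -74.2° east of the west edge: ((-74.2 − -74.9) mod 360) = 0.7°.
0.7° ≤ 59.8° ⇒ inside.

Yes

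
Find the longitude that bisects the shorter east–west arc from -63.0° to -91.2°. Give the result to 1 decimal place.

Signed shortest Δλ from -63.0° to -91.2° is -28.2°.
Midpoint longitude = -63.0° + (-28.2°)/2 = -63.0° − 14.1° = -77.1°.

-77.1°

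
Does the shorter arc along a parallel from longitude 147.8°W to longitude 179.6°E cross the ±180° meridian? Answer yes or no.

Yes

Naïve |179.6 − -147.8| = 327.4° > 180°, so the shorter arc goes the other way round — across 180°.
Signed shortest Δλ = ((179.6 − -147.8 + 180) mod 360) − 180 = -32.6°.
Going west by 32.6° from -147.8° passes through 180° before reaching +179.6°.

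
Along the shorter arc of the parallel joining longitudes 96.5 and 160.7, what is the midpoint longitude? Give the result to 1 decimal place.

+128.6°

Signed shortest Δλ from +96.5° to +160.7° is +64.2°.
Midpoint longitude = +96.5° + (+64.2°)/2 = +96.5° + 32.1° = +128.6°.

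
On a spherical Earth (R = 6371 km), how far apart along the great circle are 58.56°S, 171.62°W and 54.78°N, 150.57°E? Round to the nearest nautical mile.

7045 nmi

Δλ = 150.57 − -171.62 = 322.19°; wrapped into (−180°, 180°]: -37.81°.
Δφ = 54.78 − -58.56 = 113.34°.
a = sin²(Δφ/2) + cos φ₁ · cos φ₂ · sin²(Δλ/2) = 0.729672.
c = 2·atan2(√a, √(1−a)) = 2.04805 rad → d = 6371·c ≈ 13048.15 km ≈ 7045.44 nmi.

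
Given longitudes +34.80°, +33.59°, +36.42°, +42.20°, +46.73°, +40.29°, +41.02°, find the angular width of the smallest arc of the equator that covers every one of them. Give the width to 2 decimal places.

13.14°

Sort the longitudes: +33.59°, +34.80°, +36.42°, +40.29°, +41.02°, +42.20°, +46.73°.
Eastward gaps between consecutive values (wrapping around): 1.21°, 1.62°, 3.87°, 0.73°, 1.18°, 4.53°, 346.86°.
Largest gap = 346.86° ⇒ minimal covering band is its complement: 360° − 346.86° = 13.14°.
Band runs from +33.59° eastward to +46.73°.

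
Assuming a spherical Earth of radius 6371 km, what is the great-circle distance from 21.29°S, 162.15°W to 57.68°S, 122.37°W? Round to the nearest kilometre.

5159 km

Δλ = -122.37 − -162.15 = 39.78°.
Δφ = -57.68 − -21.29 = -36.39°.
a = sin²(Δφ/2) + cos φ₁ · cos φ₂ · sin²(Δλ/2) = 0.155162.
c = 2·atan2(√a, √(1−a)) = 0.80975 rad → d = 6371·c ≈ 5158.94 km.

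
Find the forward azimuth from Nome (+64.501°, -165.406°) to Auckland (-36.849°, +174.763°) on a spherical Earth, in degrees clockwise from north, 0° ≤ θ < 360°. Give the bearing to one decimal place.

Δλ = 174.763 − -165.406 = 340.169°; wrapped into (−180°, 180°]: -19.831°.
θ = atan2( sin Δλ · cos φ₂ , cos φ₁ · sin φ₂ − sin φ₁ · cos φ₂ · cos Δλ )
  = atan2(-0.27147, -0.93761) = -163.852° → normalised to [0°, 360°): 196.148°.

196.1°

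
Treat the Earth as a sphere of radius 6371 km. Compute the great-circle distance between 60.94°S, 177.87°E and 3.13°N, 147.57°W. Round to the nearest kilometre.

Δλ = -147.57 − 177.87 = -325.44°; wrapped into (−180°, 180°]: 34.56°.
Δφ = 3.13 − -60.94 = 64.07°.
a = sin²(Δφ/2) + cos φ₁ · cos φ₂ · sin²(Δλ/2) = 0.324157.
c = 2·atan2(√a, √(1−a)) = 1.21142 rad → d = 6371·c ≈ 7717.99 km.

7718 km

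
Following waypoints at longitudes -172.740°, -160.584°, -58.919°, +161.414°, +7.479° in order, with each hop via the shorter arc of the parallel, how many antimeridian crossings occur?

Leg 1: -172.740° → -160.584°, shortest Δλ = 12.156° (east) — does not cross 180°.
Leg 2: -160.584° → -58.919°, shortest Δλ = 101.665° (east) — does not cross 180°.
Leg 3: -58.919° → +161.414°, shortest Δλ = -139.667° (west) — crosses 180°.
Leg 4: +161.414° → +7.479°, shortest Δλ = -153.935° (west) — does not cross 180°.
Total crossings: 1.

1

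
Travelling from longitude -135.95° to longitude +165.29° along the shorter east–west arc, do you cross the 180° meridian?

Naïve |165.29 − -135.95| = 301.24° > 180°, so the shorter arc goes the other way round — across 180°.
Signed shortest Δλ = ((165.29 − -135.95 + 180) mod 360) − 180 = -58.76°.
Going west by 58.76° from -135.95° passes through 180° before reaching +165.29°.

Yes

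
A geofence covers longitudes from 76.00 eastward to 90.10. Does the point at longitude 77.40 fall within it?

Band width going east from +76.00° to +90.10°: ((90.10 − 76.00) mod 360) = 14.10°.
Offset of +77.40° east of the west edge: ((77.40 − 76.00) mod 360) = 1.40°.
1.40° ≤ 14.10° ⇒ inside.

Yes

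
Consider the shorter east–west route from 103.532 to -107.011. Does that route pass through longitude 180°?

Naïve |-107.011 − 103.532| = 210.543° > 180°, so the shorter arc goes the other way round — across 180°.
Signed shortest Δλ = ((-107.011 − 103.532 + 180) mod 360) − 180 = 149.457°.
Going east by 149.457° from +103.532° passes through 180° before reaching -107.011°.

Yes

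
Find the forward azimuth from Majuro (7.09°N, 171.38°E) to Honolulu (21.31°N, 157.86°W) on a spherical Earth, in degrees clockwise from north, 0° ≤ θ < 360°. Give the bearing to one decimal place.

61.2°

Δλ = -157.86 − 171.38 = -329.24°; wrapped into (−180°, 180°]: 30.76°.
θ = atan2( sin Δλ · cos φ₂ , cos φ₁ · sin φ₂ − sin φ₁ · cos φ₂ · cos Δλ )
  = atan2(0.47647, 0.26182) = 61.211° → normalised to [0°, 360°): 61.211°.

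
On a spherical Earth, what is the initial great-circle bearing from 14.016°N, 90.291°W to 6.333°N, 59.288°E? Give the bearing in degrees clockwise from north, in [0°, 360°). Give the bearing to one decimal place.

58.0°

Δλ = 59.288 − -90.291 = 149.579°.
θ = atan2( sin Δλ · cos φ₂ , cos φ₁ · sin φ₂ − sin φ₁ · cos φ₂ · cos Δλ )
  = atan2(0.50326, 0.31460) = 57.990° → normalised to [0°, 360°): 57.990°.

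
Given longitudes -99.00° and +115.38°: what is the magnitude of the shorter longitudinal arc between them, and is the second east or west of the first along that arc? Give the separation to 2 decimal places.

Raw difference: 115.38 − -99.00 = 214.38°.
Normalise into (−180°, 180°]: 214.38° − 360° = -145.62°.
Negative ⇒ the second point lies to the west; separation 145.62°.

145.62° west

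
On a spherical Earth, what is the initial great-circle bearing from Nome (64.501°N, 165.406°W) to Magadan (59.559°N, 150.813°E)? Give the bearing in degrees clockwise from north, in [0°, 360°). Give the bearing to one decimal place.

276.7°

Δλ = 150.813 − -165.406 = 316.219°; wrapped into (−180°, 180°]: -43.781°.
θ = atan2( sin Δλ · cos φ₂ , cos φ₁ · sin φ₂ − sin φ₁ · cos φ₂ · cos Δλ )
  = atan2(-0.35055, 0.04099) = -83.331° → normalised to [0°, 360°): 276.669°.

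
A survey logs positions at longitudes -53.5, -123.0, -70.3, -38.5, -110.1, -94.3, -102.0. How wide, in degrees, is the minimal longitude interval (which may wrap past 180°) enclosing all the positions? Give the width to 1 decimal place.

84.5°

Sort the longitudes: -123.0°, -110.1°, -102.0°, -94.3°, -70.3°, -53.5°, -38.5°.
Eastward gaps between consecutive values (wrapping around): 12.9°, 8.1°, 7.7°, 24.0°, 16.8°, 15.0°, 275.5°.
Largest gap = 275.5° ⇒ minimal covering band is its complement: 360° − 275.5° = 84.5°.
Band runs from -123.0° eastward to -38.5°.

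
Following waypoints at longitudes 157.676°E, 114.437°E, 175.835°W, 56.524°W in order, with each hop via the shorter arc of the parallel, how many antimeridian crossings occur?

1

Leg 1: +157.676° → +114.437°, shortest Δλ = -43.239° (west) — does not cross 180°.
Leg 2: +114.437° → -175.835°, shortest Δλ = 69.728° (east) — crosses 180°.
Leg 3: -175.835° → -56.524°, shortest Δλ = 119.311° (east) — does not cross 180°.
Total crossings: 1.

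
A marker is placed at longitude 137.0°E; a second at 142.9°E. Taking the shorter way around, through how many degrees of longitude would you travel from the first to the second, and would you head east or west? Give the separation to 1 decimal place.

5.9° east

Raw difference: 142.9 − 137.0 = 5.9°.
Normalise into (−180°, 180°]: 5.9° stays 5.9°.
Positive ⇒ the second point lies to the east; separation 5.9°.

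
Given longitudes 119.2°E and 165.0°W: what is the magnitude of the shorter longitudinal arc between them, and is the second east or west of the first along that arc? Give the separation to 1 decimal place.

75.8° east

Raw difference: -165.0 − 119.2 = -284.2°.
Normalise into (−180°, 180°]: -284.2° + 360° = 75.8°.
Positive ⇒ the second point lies to the east; separation 75.8°.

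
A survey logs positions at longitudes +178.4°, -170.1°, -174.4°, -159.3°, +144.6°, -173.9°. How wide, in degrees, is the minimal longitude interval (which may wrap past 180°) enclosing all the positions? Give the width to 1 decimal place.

56.1°

Sort the longitudes: -174.4°, -173.9°, -170.1°, -159.3°, +144.6°, +178.4°.
Eastward gaps between consecutive values (wrapping around): 0.5°, 3.8°, 10.8°, 303.9°, 33.8°, 7.2°.
Largest gap = 303.9° ⇒ minimal covering band is its complement: 360° − 303.9° = 56.1°.
Band runs from +144.6° eastward to -159.3°, crossing the antimeridian.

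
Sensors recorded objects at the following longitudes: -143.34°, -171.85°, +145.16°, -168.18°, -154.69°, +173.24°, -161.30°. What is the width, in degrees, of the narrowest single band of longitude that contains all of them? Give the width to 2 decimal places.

71.50°

Sort the longitudes: -171.85°, -168.18°, -161.30°, -154.69°, -143.34°, +145.16°, +173.24°.
Eastward gaps between consecutive values (wrapping around): 3.67°, 6.88°, 6.61°, 11.35°, 288.50°, 28.08°, 14.91°.
Largest gap = 288.50° ⇒ minimal covering band is its complement: 360° − 288.50° = 71.50°.
Band runs from +145.16° eastward to -143.34°, crossing the antimeridian.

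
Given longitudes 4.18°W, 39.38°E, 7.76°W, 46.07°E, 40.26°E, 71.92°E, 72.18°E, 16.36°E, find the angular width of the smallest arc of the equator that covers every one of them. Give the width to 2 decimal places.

79.94°

Sort the longitudes: -7.76°, -4.18°, +16.36°, +39.38°, +40.26°, +46.07°, +71.92°, +72.18°.
Eastward gaps between consecutive values (wrapping around): 3.58°, 20.54°, 23.02°, 0.88°, 5.81°, 25.85°, 0.26°, 280.06°.
Largest gap = 280.06° ⇒ minimal covering band is its complement: 360° − 280.06° = 79.94°.
Band runs from -7.76° eastward to +72.18°.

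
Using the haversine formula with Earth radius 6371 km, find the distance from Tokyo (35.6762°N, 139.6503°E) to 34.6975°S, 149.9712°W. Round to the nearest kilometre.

Δλ = -149.9712 − 139.6503 = -289.6215°; wrapped into (−180°, 180°]: 70.3785°.
Δφ = -34.6975 − 35.6762 = -70.3737°.
a = sin²(Δφ/2) + cos φ₁ · cos φ₂ · sin²(Δλ/2) = 0.553856.
c = 2·atan2(√a, √(1−a)) = 1.67872 rad → d = 6371·c ≈ 10695.11 km.

10695 km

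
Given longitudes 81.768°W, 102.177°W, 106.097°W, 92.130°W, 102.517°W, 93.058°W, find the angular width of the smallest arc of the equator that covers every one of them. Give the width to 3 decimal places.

Sort the longitudes: -106.097°, -102.517°, -102.177°, -93.058°, -92.130°, -81.768°.
Eastward gaps between consecutive values (wrapping around): 3.580°, 0.340°, 9.119°, 0.928°, 10.362°, 335.671°.
Largest gap = 335.671° ⇒ minimal covering band is its complement: 360° − 335.671° = 24.329°.
Band runs from -106.097° eastward to -81.768°.

24.329°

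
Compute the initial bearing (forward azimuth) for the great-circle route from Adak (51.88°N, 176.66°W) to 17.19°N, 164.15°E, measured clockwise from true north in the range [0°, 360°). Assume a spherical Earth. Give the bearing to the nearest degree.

211°

Δλ = 164.15 − -176.66 = 340.81°; wrapped into (−180°, 180°]: -19.19°.
θ = atan2( sin Δλ · cos φ₂ , cos φ₁ · sin φ₂ − sin φ₁ · cos φ₂ · cos Δλ )
  = atan2(-0.31402, -0.52737) = -149.229° → normalised to [0°, 360°): 210.771°.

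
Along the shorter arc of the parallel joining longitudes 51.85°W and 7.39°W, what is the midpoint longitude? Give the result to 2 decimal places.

29.62°W

Signed shortest Δλ from -51.85° to -7.39° is +44.46°.
Midpoint longitude = -51.85° + (+44.46°)/2 = -51.85° + 22.23° = -29.62°.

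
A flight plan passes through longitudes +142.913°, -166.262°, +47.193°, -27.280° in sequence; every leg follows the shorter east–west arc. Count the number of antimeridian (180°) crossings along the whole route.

Leg 1: +142.913° → -166.262°, shortest Δλ = 50.825° (east) — crosses 180°.
Leg 2: -166.262° → +47.193°, shortest Δλ = -146.545° (west) — crosses 180°.
Leg 3: +47.193° → -27.280°, shortest Δλ = -74.473° (west) — does not cross 180°.
Total crossings: 2.

2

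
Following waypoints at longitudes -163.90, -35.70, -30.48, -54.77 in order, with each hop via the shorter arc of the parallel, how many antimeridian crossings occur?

0

Leg 1: -163.90° → -35.70°, shortest Δλ = 128.2° (east) — does not cross 180°.
Leg 2: -35.70° → -30.48°, shortest Δλ = 5.22° (east) — does not cross 180°.
Leg 3: -30.48° → -54.77°, shortest Δλ = -24.29° (west) — does not cross 180°.
Total crossings: 0.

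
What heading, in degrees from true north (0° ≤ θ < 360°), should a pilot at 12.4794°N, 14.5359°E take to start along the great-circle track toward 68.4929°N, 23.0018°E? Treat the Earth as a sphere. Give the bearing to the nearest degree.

Δλ = 23.0018 − 14.5359 = 8.4659°.
θ = atan2( sin Δλ · cos φ₂ , cos φ₁ · sin φ₂ − sin φ₁ · cos φ₂ · cos Δλ )
  = atan2(0.05397, 0.83003) = 3.720° → normalised to [0°, 360°): 3.720°.

4°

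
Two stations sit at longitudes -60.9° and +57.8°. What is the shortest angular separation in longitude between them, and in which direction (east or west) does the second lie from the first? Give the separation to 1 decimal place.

Raw difference: 57.8 − -60.9 = 118.7°.
Normalise into (−180°, 180°]: 118.7° stays 118.7°.
Positive ⇒ the second point lies to the east; separation 118.7°.

118.7° east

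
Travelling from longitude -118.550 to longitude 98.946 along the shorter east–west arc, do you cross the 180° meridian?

Yes

Naïve |98.946 − -118.550| = 217.496° > 180°, so the shorter arc goes the other way round — across 180°.
Signed shortest Δλ = ((98.946 − -118.550 + 180) mod 360) − 180 = -142.504°.
Going west by 142.504° from -118.550° passes through 180° before reaching +98.946°.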